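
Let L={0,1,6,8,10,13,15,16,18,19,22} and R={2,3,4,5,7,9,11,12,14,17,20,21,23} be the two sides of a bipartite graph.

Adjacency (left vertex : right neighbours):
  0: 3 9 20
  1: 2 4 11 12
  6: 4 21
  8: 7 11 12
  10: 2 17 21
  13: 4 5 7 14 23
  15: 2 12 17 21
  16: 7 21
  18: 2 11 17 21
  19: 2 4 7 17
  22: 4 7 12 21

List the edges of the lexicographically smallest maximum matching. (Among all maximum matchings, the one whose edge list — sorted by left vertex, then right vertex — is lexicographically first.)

|M| = 9 (so the lex-smallest maximum matching has 9 edges)
process left vertices in ascending order; for each, take the smallest-labelled available neighbour that still permits 9 edges overall, or leave it unmatched if none does
lex-smallest matching: {0-3, 1-2, 6-4, 8-7, 10-17, 13-5, 15-12, 16-21, 18-11}

Lex-smallest maximum matching: {(0,3), (1,2), (6,4), (8,7), (10,17), (13,5), (15,12), (16,21), (18,11)}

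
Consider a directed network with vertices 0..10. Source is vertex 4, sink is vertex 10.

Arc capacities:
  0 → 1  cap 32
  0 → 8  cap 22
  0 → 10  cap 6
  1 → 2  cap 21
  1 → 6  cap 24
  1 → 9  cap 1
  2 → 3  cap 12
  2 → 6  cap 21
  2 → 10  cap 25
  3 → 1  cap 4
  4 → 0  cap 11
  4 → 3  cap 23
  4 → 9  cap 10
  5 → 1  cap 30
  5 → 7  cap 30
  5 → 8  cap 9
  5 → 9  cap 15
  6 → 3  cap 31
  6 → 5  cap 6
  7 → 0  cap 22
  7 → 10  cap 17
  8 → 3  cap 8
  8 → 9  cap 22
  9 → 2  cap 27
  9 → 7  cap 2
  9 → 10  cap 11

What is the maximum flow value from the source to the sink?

augment #1: 4→0→10 bottleneck 6, total now 6
augment #2: 4→9→10 bottleneck 10, total now 16
augment #3: 4→0→1→2→10 bottleneck 5, total now 21
augment #4: 4→3→1→2→10 bottleneck 4, total now 25

Maximum flow value: 25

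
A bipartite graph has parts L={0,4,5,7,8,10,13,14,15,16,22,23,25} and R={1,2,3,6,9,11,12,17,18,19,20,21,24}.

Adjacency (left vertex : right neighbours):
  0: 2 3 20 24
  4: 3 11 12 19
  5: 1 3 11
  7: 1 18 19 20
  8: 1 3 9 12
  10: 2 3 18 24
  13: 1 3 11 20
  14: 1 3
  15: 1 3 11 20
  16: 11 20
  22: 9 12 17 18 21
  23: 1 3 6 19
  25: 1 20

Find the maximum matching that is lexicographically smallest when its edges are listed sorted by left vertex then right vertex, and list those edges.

Lex-smallest maximum matching: {(0,2), (4,12), (5,1), (7,18), (8,9), (10,24), (13,3), (15,11), (16,20), (22,17), (23,6)}

|M| = 11 (so the lex-smallest maximum matching has 11 edges)
process left vertices in ascending order; for each, take the smallest-labelled available neighbour that still permits 11 edges overall, or leave it unmatched if none does
lex-smallest matching: {0-2, 4-12, 5-1, 7-18, 8-9, 10-24, 13-3, 15-11, 16-20, 22-17, 23-6}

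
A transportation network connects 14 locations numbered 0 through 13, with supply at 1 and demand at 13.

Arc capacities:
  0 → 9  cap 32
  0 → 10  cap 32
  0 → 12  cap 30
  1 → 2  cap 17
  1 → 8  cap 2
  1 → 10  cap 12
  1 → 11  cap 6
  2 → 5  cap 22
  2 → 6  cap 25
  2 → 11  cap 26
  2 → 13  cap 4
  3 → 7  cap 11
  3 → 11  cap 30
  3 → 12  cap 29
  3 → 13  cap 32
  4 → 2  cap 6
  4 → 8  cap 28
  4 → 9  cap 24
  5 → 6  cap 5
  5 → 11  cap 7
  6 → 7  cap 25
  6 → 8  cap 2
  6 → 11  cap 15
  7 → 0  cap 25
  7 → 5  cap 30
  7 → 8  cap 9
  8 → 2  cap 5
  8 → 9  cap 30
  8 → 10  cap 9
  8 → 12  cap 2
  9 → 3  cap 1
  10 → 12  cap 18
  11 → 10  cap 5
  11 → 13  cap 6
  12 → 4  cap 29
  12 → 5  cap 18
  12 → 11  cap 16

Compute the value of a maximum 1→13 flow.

Maximum flow value: 11

augment #1: 1→2→13 bottleneck 4, total now 4
augment #2: 1→11→13 bottleneck 6, total now 10
augment #3: 1→8→9→3→13 bottleneck 1, total now 11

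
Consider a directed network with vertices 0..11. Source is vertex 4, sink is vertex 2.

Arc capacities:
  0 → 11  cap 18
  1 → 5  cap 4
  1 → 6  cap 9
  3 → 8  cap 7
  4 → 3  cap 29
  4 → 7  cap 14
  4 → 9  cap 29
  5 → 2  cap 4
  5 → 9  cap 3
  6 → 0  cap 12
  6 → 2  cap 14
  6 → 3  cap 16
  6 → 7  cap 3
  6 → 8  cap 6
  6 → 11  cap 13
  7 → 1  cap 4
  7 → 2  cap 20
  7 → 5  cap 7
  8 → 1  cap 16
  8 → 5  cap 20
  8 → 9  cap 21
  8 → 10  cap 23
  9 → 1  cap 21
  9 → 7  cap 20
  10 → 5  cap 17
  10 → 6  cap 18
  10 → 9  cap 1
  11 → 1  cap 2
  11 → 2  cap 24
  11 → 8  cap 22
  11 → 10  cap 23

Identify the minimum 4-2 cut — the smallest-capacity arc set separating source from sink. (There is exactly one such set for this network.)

Min-cut arcs: {(1,6), (3,8), (5,2), (7,2)} (total capacity 40)

augment #1: 4→7→2 push 14
augment #2: 4→9→7→2 push 6
augment #3: 4→3→8→5→2 push 4
augment #4: 4→9→1→6→2 push 9
augment #5: 4→3→8→10→6→2 push 3
augment #6: 4→9→1→5→8→10→6→2 push 2
augment #7: 4→9→1→5→8→10→6→11→2 push 2
max flow = 40; residual-reachable set from 4 gives S-side
cut edges (S→T): {(1,6), (3,8), (5,2), (7,2)} total cap 40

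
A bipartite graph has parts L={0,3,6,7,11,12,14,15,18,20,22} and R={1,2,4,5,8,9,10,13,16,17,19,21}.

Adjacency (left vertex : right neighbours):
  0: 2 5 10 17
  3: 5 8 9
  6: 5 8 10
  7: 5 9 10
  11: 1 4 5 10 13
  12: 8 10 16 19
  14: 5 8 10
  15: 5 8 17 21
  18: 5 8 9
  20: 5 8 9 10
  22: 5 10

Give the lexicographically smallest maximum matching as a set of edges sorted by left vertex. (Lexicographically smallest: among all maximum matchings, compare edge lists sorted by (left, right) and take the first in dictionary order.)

Lex-smallest maximum matching: {(0,2), (3,5), (6,8), (7,9), (11,1), (12,16), (14,10), (15,17)}

|M| = 8 (so the lex-smallest maximum matching has 8 edges)
process left vertices in ascending order; for each, take the smallest-labelled available neighbour that still permits 8 edges overall, or leave it unmatched if none does
lex-smallest matching: {0-2, 3-5, 6-8, 7-9, 11-1, 12-16, 14-10, 15-17}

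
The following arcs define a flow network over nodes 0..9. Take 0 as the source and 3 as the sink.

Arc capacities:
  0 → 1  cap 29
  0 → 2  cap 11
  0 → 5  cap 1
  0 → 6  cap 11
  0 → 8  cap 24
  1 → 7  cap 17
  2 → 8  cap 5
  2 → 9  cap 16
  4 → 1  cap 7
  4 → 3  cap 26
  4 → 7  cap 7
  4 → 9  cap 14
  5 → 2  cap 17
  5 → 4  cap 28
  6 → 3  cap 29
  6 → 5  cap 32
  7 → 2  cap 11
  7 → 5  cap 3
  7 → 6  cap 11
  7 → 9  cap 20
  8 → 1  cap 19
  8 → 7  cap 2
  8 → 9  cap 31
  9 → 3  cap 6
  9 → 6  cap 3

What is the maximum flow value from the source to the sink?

Maximum flow value: 35

augment #1: 0→6→3 bottleneck 11, total now 11
augment #2: 0→2→9→3 bottleneck 6, total now 17
augment #3: 0→5→4→3 bottleneck 1, total now 18
augment #4: 0→1→7→6→3 bottleneck 11, total now 29
augment #5: 0→2→9→6→3 bottleneck 3, total now 32
augment #6: 0→1→7→5→4→3 bottleneck 3, total now 35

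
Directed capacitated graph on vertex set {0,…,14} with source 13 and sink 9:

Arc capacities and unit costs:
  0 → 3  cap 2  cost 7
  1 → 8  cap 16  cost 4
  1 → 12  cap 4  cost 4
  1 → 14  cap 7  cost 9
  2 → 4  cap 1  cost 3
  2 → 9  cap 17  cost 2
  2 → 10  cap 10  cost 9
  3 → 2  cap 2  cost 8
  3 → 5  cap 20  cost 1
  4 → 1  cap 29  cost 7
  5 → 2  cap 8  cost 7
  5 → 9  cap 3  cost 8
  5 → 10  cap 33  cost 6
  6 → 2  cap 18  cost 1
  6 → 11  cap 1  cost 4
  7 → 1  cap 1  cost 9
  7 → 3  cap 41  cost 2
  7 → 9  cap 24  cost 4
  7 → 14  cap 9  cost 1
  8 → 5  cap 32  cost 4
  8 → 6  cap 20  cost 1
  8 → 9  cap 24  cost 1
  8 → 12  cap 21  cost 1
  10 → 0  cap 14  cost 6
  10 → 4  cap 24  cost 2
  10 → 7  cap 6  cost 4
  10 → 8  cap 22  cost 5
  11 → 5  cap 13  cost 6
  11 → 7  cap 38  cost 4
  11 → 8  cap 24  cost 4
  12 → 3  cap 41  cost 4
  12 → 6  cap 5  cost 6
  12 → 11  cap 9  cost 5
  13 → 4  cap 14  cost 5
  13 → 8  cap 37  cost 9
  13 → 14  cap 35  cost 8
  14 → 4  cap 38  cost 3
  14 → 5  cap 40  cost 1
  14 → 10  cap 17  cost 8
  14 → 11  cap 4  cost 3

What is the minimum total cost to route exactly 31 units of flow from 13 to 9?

shortest-cost path #1: 13→8→9 push 24 @ unit cost 10 (adds 240)
shortest-cost path #2: 13→8→6→2→9 push 7 @ unit cost 13 (adds 91)
total cost = 331

Minimum cost for 31 units: 331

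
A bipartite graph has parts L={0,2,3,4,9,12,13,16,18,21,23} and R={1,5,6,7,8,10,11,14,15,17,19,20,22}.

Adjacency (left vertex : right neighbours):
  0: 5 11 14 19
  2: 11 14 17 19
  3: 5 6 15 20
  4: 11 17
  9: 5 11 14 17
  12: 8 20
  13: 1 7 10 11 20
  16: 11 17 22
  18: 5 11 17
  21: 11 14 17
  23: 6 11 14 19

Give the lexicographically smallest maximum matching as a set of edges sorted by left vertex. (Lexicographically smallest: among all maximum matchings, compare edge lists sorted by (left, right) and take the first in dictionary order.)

Lex-smallest maximum matching: {(0,5), (2,19), (3,15), (4,11), (9,14), (12,8), (13,1), (16,22), (18,17), (23,6)}

|M| = 10 (so the lex-smallest maximum matching has 10 edges)
process left vertices in ascending order; for each, take the smallest-labelled available neighbour that still permits 10 edges overall, or leave it unmatched if none does
lex-smallest matching: {0-5, 2-19, 3-15, 4-11, 9-14, 12-8, 13-1, 16-22, 18-17, 23-6}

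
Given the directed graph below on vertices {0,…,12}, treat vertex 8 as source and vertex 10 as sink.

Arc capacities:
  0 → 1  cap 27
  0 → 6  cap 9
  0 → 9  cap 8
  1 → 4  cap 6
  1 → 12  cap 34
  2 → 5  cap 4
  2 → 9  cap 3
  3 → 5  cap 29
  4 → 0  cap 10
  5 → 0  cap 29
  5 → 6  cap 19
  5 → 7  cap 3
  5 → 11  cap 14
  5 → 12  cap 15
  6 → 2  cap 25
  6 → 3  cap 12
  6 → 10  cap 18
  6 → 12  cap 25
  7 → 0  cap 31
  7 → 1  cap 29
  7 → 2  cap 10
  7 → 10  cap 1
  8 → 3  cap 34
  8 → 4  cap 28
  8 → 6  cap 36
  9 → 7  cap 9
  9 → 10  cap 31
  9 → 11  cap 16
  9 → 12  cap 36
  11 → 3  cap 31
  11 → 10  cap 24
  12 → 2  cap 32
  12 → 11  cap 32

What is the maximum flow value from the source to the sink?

augment #1: 8→6→10 bottleneck 18, total now 18
augment #2: 8→3→5→7→10 bottleneck 1, total now 19
augment #3: 8→3→5→11→10 bottleneck 14, total now 33
augment #4: 8→4→0→9→10 bottleneck 8, total now 41
augment #5: 8→6→2→9→10 bottleneck 3, total now 44
augment #6: 8→6→12→11→10 bottleneck 10, total now 54

Maximum flow value: 54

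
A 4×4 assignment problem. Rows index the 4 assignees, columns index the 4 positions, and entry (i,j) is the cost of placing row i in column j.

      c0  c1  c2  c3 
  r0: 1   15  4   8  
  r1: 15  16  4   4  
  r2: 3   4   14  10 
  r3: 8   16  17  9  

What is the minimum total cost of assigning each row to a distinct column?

optimal assignment: row0→col0 (cost 1), row1→col2 (cost 4), row2→col1 (cost 4), row3→col3 (cost 9)
total = 1 + 4 + 4 + 9 = 18

Minimum assignment cost: 18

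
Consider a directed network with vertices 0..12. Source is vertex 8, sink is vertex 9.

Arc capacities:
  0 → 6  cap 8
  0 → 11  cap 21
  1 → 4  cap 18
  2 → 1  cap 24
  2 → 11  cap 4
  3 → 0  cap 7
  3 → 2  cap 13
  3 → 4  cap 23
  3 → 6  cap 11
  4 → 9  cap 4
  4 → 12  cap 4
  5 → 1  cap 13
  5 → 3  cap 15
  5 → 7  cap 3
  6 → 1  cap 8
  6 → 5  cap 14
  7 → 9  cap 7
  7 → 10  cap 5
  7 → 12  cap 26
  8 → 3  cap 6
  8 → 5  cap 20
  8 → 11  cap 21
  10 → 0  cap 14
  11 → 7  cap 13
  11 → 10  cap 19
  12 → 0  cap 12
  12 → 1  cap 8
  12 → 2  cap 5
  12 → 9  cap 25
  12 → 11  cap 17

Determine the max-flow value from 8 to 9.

augment #1: 8→3→4→9 bottleneck 4, total now 4
augment #2: 8→5→7→9 bottleneck 3, total now 7
augment #3: 8→11→7→9 bottleneck 4, total now 11
augment #4: 8→3→4→12→9 bottleneck 2, total now 13
augment #5: 8→11→7→12→9 bottleneck 9, total now 22
augment #6: 8→5→1→4→12→9 bottleneck 2, total now 24

Maximum flow value: 24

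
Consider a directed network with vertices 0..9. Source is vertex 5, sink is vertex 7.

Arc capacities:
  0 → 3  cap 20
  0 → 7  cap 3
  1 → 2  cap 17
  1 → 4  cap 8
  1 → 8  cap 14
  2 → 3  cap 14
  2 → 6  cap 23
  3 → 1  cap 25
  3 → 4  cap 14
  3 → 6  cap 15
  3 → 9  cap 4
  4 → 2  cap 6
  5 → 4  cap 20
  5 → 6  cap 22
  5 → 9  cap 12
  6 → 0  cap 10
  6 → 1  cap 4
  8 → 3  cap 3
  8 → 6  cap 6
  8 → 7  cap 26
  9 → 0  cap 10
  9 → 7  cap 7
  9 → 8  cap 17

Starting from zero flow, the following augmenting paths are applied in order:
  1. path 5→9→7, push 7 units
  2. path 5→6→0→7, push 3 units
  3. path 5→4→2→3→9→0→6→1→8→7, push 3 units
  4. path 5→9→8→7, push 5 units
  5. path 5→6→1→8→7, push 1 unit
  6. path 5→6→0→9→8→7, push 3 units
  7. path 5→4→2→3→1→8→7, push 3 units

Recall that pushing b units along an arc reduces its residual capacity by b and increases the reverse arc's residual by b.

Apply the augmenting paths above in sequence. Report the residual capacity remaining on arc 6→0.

after path 1 (5→9→7, push 7): res(6,0)=10
after path 2 (5→6→0→7, push 3): res(6,0)=7
after path 3 (5→4→2→3→9→0→6→1→8→7, push 3): res(6,0)=10
after path 4 (5→9→8→7, push 5): res(6,0)=10
after path 5 (5→6→1→8→7, push 1): res(6,0)=10
after path 6 (5→6→0→9→8→7, push 3): res(6,0)=7
after path 7 (5→4→2→3→1→8→7, push 3): res(6,0)=7

Residual capacity of (6,0): 7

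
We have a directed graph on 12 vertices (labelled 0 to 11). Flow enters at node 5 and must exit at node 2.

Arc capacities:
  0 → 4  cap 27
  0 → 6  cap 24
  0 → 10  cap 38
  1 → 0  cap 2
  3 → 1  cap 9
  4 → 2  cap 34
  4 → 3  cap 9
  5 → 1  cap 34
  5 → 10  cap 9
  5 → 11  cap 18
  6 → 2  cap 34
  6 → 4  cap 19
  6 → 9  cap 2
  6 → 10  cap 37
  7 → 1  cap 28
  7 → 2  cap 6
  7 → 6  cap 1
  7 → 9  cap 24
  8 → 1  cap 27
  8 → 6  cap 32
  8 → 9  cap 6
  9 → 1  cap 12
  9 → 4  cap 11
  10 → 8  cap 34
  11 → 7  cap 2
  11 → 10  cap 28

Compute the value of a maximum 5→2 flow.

augment #1: 5→11→7→2 bottleneck 2, total now 2
augment #2: 5→1→0→4→2 bottleneck 2, total now 4
augment #3: 5→10→8→6→2 bottleneck 9, total now 13
augment #4: 5→11→10→8→6→2 bottleneck 16, total now 29

Maximum flow value: 29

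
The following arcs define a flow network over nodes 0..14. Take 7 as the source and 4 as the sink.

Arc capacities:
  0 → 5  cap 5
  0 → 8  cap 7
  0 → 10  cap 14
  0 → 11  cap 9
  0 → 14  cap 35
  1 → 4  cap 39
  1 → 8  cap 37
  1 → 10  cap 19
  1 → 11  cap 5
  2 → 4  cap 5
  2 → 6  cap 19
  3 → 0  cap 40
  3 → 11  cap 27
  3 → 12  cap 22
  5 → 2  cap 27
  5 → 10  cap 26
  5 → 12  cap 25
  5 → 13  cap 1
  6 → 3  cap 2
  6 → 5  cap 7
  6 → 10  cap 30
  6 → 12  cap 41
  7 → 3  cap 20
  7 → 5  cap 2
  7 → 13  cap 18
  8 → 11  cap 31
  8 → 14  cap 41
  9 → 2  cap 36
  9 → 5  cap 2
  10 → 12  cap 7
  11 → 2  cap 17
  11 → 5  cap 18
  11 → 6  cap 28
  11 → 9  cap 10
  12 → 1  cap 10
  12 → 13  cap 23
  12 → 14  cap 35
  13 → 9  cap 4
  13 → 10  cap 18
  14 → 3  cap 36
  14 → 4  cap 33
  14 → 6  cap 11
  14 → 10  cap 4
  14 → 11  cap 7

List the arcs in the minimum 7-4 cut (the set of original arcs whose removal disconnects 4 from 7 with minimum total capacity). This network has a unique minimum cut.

Min-cut arcs: {(7,3), (7,5), (10,12), (13,9)} (total capacity 33)

augment #1: 7→5→2→4 push 2
augment #2: 7→3→0→14→4 push 20
augment #3: 7→13→9→2→4 push 3
augment #4: 7→13→10→12→1→4 push 7
augment #5: 7→13→9→5→12→1→4 push 1
max flow = 33; residual-reachable set from 7 gives S-side
cut edges (S→T): {(7,3), (7,5), (10,12), (13,9)} total cap 33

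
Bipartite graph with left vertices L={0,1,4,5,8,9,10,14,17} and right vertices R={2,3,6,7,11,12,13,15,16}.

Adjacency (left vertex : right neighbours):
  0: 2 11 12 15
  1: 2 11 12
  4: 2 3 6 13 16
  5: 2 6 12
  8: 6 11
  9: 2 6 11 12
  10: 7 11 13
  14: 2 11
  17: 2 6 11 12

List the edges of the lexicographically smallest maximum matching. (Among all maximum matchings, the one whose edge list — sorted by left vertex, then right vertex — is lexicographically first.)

|M| = 7 (so the lex-smallest maximum matching has 7 edges)
process left vertices in ascending order; for each, take the smallest-labelled available neighbour that still permits 7 edges overall, or leave it unmatched if none does
lex-smallest matching: {0-15, 1-2, 4-3, 5-6, 8-11, 9-12, 10-7}

Lex-smallest maximum matching: {(0,15), (1,2), (4,3), (5,6), (8,11), (9,12), (10,7)}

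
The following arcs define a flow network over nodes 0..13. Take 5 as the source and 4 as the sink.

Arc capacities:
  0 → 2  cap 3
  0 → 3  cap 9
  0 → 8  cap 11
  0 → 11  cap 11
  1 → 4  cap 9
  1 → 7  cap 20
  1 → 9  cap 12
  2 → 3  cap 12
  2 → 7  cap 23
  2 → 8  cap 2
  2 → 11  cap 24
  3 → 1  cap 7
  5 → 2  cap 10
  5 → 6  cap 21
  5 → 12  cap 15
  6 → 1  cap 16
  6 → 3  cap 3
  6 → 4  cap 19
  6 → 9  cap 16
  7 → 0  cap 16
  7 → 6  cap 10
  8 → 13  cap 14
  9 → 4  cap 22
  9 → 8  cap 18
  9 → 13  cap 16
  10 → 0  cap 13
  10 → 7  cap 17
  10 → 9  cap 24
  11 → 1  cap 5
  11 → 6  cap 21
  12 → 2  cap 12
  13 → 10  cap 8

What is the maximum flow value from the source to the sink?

Maximum flow value: 43

augment #1: 5→6→4 bottleneck 19, total now 19
augment #2: 5→6→1→4 bottleneck 2, total now 21
augment #3: 5→2→3→1→4 bottleneck 7, total now 28
augment #4: 5→2→7→6→9→4 bottleneck 3, total now 31
augment #5: 5→12→2→7→6→9→4 bottleneck 7, total now 38
augment #6: 5→12→2→11→1→9→4 bottleneck 5, total now 43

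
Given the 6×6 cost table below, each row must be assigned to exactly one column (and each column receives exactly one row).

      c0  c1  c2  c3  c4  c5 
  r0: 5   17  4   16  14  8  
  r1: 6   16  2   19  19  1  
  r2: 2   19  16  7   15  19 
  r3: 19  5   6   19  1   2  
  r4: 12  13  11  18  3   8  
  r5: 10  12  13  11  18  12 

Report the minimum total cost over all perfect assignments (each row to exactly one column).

Minimum assignment cost: 26

optimal assignment: row0→col2 (cost 4), row1→col5 (cost 1), row2→col0 (cost 2), row3→col1 (cost 5), row4→col4 (cost 3), row5→col3 (cost 11)
total = 4 + 1 + 2 + 5 + 3 + 11 = 26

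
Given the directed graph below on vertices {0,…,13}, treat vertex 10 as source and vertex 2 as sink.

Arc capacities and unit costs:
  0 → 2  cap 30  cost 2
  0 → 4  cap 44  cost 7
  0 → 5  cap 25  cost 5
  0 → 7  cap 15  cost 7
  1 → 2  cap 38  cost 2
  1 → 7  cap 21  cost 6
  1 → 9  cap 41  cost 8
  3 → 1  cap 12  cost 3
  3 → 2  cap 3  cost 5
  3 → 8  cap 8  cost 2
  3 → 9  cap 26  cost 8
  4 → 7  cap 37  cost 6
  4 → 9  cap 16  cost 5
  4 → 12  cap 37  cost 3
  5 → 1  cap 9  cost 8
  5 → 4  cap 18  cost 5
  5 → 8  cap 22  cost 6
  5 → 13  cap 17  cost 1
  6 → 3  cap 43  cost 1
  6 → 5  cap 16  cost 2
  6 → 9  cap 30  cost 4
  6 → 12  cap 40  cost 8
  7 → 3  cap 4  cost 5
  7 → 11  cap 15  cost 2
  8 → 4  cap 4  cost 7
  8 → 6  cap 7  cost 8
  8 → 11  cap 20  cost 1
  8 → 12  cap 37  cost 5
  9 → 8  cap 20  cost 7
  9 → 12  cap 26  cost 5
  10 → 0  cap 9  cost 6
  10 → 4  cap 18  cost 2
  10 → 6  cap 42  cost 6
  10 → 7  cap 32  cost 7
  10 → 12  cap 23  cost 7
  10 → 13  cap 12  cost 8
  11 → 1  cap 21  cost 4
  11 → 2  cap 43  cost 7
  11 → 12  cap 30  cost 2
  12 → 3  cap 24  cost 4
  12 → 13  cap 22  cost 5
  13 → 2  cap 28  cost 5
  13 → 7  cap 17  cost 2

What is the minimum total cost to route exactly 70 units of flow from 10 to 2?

shortest-cost path #1: 10→0→2 push 9 @ unit cost 8 (adds 72)
shortest-cost path #2: 10→6→3→2 push 3 @ unit cost 12 (adds 36)
shortest-cost path #3: 10→6→3→1→2 push 12 @ unit cost 12 (adds 144)
shortest-cost path #4: 10→13→2 push 12 @ unit cost 13 (adds 156)
shortest-cost path #5: 10→6→5→13→2 push 16 @ unit cost 14 (adds 224)
shortest-cost path #6: 10→7→11→1→2 push 15 @ unit cost 15 (adds 225)
shortest-cost path #7: 10→6→3→8→11→1→2 push 3 @ unit cost 16 (adds 48)
total cost = 905

Minimum cost for 70 units: 905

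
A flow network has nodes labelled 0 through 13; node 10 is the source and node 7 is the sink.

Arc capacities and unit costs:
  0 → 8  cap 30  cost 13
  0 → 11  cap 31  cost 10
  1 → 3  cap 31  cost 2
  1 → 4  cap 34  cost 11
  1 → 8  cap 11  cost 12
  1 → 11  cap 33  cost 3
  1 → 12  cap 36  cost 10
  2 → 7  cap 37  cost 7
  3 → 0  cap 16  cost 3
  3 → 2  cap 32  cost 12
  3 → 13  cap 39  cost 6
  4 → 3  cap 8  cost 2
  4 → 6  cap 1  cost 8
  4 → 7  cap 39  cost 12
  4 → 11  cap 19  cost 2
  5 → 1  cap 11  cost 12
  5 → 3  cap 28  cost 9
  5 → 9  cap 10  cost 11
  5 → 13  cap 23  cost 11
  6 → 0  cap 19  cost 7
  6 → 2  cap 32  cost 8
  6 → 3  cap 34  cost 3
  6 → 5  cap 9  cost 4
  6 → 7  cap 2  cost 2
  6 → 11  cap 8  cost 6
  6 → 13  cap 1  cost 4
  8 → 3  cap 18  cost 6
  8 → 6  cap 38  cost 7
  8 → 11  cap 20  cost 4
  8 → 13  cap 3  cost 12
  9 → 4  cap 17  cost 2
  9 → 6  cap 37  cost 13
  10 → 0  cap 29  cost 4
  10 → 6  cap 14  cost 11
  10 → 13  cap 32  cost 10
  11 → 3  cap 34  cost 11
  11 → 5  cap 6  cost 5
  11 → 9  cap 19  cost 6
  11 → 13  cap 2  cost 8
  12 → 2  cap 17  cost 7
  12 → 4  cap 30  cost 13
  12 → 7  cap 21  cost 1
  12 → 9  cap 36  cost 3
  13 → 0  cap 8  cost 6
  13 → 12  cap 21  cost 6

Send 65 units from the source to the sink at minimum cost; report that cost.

shortest-cost path #1: 10→6→7 push 2 @ unit cost 13 (adds 26)
shortest-cost path #2: 10→13→12→7 push 21 @ unit cost 17 (adds 357)
shortest-cost path #3: 10→6→2→7 push 12 @ unit cost 26 (adds 312)
shortest-cost path #4: 10→0→11→9→4→7 push 17 @ unit cost 34 (adds 578)
shortest-cost path #5: 10→0→8→6→2→7 push 12 @ unit cost 39 (adds 468)
shortest-cost path #6: 10→13→0→8→6→2→7 push 1 @ unit cost 51 (adds 51)
total cost = 1792

Minimum cost for 65 units: 1792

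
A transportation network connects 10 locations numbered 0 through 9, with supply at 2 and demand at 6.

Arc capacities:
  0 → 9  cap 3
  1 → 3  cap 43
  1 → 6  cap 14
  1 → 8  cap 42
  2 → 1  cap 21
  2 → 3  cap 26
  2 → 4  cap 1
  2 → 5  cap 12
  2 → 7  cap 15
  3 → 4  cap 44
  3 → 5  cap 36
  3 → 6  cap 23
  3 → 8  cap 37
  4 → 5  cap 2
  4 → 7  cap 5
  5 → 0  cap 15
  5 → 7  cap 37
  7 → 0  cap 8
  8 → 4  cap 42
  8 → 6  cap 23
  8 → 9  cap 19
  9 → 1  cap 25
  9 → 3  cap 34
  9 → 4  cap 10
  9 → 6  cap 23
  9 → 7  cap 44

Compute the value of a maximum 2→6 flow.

Maximum flow value: 50

augment #1: 2→1→6 bottleneck 14, total now 14
augment #2: 2→3→6 bottleneck 23, total now 37
augment #3: 2→1→8→6 bottleneck 7, total now 44
augment #4: 2→3→8→6 bottleneck 3, total now 47
augment #5: 2→5→0→9→6 bottleneck 3, total now 50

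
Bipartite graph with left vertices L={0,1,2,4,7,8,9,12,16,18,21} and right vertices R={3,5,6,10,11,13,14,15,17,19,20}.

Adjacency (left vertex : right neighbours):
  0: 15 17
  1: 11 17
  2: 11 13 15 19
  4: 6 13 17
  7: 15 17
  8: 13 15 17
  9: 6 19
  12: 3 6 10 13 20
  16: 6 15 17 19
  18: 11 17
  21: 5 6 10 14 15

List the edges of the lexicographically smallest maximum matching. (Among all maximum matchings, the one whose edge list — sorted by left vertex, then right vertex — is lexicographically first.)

|M| = 8 (so the lex-smallest maximum matching has 8 edges)
process left vertices in ascending order; for each, take the smallest-labelled available neighbour that still permits 8 edges overall, or leave it unmatched if none does
lex-smallest matching: {0-15, 1-11, 2-13, 4-6, 7-17, 9-19, 12-3, 21-5}

Lex-smallest maximum matching: {(0,15), (1,11), (2,13), (4,6), (7,17), (9,19), (12,3), (21,5)}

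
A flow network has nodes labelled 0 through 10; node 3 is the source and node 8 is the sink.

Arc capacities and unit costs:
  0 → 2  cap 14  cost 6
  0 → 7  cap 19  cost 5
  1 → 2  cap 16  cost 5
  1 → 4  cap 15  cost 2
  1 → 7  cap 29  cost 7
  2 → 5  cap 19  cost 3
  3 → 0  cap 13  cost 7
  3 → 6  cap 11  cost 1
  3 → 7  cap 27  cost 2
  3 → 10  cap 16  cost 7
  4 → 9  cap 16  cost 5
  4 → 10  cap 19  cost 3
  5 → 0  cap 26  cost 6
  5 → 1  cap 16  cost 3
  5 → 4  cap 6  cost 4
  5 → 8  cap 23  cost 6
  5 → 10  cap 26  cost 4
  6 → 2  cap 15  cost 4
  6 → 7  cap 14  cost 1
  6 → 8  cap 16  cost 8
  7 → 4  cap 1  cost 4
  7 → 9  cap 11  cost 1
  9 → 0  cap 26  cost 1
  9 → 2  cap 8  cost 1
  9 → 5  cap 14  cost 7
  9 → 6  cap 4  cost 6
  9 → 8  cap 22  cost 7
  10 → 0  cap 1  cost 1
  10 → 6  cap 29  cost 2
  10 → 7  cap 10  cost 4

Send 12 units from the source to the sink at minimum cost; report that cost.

shortest-cost path #1: 3→6→8 push 11 @ unit cost 9 (adds 99)
shortest-cost path #2: 3→7→9→8 push 1 @ unit cost 10 (adds 10)
total cost = 109

Minimum cost for 12 units: 109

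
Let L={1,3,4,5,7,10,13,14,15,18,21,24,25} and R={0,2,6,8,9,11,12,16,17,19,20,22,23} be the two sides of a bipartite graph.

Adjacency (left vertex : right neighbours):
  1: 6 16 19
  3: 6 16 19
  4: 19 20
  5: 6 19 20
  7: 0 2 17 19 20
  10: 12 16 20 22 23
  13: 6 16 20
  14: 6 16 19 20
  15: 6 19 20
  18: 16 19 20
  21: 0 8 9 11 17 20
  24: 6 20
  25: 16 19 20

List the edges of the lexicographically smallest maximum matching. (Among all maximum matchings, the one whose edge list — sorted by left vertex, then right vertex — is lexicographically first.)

Lex-smallest maximum matching: {(1,6), (3,16), (4,19), (5,20), (7,0), (10,12), (21,8)}

|M| = 7 (so the lex-smallest maximum matching has 7 edges)
process left vertices in ascending order; for each, take the smallest-labelled available neighbour that still permits 7 edges overall, or leave it unmatched if none does
lex-smallest matching: {1-6, 3-16, 4-19, 5-20, 7-0, 10-12, 21-8}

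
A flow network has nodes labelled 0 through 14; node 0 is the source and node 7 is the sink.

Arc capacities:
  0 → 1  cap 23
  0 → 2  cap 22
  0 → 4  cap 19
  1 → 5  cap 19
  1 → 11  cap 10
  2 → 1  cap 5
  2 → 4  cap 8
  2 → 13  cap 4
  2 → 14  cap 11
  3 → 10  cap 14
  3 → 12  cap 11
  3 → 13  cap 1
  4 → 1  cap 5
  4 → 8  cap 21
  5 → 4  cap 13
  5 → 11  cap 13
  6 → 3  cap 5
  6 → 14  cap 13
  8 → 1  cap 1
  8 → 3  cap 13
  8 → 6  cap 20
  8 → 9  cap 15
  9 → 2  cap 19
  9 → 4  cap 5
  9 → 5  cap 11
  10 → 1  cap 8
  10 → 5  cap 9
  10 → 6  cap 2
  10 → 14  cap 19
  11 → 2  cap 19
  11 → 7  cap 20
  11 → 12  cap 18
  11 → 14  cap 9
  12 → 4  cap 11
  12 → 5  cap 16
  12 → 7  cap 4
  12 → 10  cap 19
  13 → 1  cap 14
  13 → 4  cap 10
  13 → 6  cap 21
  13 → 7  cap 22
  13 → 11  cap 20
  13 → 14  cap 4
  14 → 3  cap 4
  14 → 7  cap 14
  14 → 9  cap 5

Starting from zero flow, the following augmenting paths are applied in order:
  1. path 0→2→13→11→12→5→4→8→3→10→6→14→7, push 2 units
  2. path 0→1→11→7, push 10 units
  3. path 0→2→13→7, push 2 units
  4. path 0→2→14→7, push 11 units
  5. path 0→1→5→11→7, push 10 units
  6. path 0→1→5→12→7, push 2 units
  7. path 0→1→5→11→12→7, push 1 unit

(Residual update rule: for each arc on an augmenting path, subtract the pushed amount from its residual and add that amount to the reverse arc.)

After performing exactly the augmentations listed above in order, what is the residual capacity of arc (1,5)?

after path 1 (0→2→13→11→12→5→4→8→3→10→6→14→7, push 2): res(1,5)=19
after path 2 (0→1→11→7, push 10): res(1,5)=19
after path 3 (0→2→13→7, push 2): res(1,5)=19
after path 4 (0→2→14→7, push 11): res(1,5)=19
after path 5 (0→1→5→11→7, push 10): res(1,5)=9
after path 6 (0→1→5→12→7, push 2): res(1,5)=7
after path 7 (0→1→5→11→12→7, push 1): res(1,5)=6

Residual capacity of (1,5): 6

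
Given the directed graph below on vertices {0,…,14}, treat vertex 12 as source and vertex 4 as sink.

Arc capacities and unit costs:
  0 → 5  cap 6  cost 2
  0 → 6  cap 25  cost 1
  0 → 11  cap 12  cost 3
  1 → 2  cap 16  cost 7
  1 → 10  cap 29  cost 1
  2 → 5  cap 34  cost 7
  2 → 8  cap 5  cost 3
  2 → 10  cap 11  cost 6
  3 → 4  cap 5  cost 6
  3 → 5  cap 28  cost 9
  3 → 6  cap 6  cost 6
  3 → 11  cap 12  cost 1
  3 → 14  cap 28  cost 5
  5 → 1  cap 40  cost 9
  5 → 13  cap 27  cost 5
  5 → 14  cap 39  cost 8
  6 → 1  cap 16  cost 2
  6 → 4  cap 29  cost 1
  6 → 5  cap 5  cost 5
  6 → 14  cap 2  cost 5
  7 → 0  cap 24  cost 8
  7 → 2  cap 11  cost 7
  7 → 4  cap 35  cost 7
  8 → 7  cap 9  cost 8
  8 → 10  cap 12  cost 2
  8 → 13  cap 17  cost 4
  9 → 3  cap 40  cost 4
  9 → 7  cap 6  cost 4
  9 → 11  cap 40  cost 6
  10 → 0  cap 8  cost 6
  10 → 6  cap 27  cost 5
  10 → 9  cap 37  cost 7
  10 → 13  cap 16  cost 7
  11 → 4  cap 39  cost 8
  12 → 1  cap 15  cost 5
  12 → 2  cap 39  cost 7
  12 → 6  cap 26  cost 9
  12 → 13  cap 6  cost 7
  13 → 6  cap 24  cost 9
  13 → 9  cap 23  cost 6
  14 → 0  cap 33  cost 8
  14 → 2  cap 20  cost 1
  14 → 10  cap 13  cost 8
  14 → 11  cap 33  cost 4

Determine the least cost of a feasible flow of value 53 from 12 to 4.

Minimum cost for 53 units: 871

shortest-cost path #1: 12→6→4 push 26 @ unit cost 10 (adds 260)
shortest-cost path #2: 12→1→10→6→4 push 3 @ unit cost 12 (adds 36)
shortest-cost path #3: 12→13→9→3→4 push 5 @ unit cost 23 (adds 115)
shortest-cost path #4: 12→1→10→0→11→4 push 8 @ unit cost 23 (adds 184)
shortest-cost path #5: 12→13→9→7→4 push 1 @ unit cost 24 (adds 24)
shortest-cost path #6: 12→1→10→9→7→4 push 4 @ unit cost 24 (adds 96)
shortest-cost path #7: 12→2→8→7→4 push 5 @ unit cost 25 (adds 125)
shortest-cost path #8: 12→2→10→9→7→4 push 1 @ unit cost 31 (adds 31)
total cost = 871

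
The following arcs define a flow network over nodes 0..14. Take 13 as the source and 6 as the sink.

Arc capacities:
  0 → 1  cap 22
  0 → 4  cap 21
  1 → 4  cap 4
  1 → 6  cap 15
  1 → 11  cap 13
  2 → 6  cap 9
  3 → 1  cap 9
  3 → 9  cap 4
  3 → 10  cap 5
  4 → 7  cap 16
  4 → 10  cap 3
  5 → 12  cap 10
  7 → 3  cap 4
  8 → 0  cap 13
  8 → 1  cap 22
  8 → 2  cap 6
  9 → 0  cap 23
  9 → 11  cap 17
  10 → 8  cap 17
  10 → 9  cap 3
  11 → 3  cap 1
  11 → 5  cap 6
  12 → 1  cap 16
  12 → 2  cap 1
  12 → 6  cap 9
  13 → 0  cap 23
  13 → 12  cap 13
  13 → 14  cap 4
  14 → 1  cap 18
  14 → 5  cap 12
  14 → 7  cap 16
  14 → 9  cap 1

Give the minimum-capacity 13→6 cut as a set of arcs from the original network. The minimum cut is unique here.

augment #1: 13→12→6 push 9
augment #2: 13→0→1→6 push 15
augment #3: 13→12→2→6 push 1
augment #4: 13→0→4→10→8→2→6 push 3
augment #5: 13→14→7→3→10→8→2→6 push 3
max flow = 31; residual-reachable set from 13 gives S-side
cut edges (S→T): {(1,6), (8,2), (12,2), (12,6)} total cap 31

Min-cut arcs: {(1,6), (8,2), (12,2), (12,6)} (total capacity 31)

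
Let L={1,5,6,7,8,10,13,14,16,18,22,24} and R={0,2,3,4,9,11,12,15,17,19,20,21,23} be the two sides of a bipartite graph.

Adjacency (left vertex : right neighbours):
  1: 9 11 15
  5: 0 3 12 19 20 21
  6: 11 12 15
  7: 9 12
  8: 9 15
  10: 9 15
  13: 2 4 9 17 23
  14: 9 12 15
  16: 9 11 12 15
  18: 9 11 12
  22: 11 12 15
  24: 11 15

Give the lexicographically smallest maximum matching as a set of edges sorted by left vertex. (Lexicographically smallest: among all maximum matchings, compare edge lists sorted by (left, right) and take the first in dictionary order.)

|M| = 6 (so the lex-smallest maximum matching has 6 edges)
process left vertices in ascending order; for each, take the smallest-labelled available neighbour that still permits 6 edges overall, or leave it unmatched if none does
lex-smallest matching: {1-9, 5-0, 6-11, 7-12, 8-15, 13-2}

Lex-smallest maximum matching: {(1,9), (5,0), (6,11), (7,12), (8,15), (13,2)}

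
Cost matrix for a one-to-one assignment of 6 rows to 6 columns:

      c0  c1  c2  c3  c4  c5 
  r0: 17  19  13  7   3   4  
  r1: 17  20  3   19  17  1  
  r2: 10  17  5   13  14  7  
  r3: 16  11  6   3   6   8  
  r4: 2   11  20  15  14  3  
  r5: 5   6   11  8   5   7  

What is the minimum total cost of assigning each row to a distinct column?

optimal assignment: row0→col4 (cost 3), row1→col5 (cost 1), row2→col2 (cost 5), row3→col3 (cost 3), row4→col0 (cost 2), row5→col1 (cost 6)
total = 3 + 1 + 5 + 3 + 2 + 6 = 20

Minimum assignment cost: 20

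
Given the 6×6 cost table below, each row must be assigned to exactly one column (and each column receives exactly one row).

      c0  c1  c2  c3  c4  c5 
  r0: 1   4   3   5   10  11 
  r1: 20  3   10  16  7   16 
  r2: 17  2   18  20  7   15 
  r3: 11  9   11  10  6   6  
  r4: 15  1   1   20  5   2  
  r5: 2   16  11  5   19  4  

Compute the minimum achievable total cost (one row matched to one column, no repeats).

Minimum assignment cost: 22

optimal assignment: row0→col0 (cost 1), row1→col4 (cost 7), row2→col1 (cost 2), row3→col5 (cost 6), row4→col2 (cost 1), row5→col3 (cost 5)
total = 1 + 7 + 2 + 6 + 1 + 5 = 22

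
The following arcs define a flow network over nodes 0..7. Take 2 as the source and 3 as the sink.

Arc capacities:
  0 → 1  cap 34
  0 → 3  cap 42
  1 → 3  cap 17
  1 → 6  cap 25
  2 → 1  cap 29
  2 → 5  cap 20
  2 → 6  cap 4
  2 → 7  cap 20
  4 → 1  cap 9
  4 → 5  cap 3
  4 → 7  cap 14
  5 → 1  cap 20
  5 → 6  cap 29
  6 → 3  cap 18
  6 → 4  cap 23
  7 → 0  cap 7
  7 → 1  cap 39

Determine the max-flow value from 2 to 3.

Maximum flow value: 42

augment #1: 2→1→3 bottleneck 17, total now 17
augment #2: 2→6→3 bottleneck 4, total now 21
augment #3: 2→1→6→3 bottleneck 12, total now 33
augment #4: 2→5→6→3 bottleneck 2, total now 35
augment #5: 2→7→0→3 bottleneck 7, total now 42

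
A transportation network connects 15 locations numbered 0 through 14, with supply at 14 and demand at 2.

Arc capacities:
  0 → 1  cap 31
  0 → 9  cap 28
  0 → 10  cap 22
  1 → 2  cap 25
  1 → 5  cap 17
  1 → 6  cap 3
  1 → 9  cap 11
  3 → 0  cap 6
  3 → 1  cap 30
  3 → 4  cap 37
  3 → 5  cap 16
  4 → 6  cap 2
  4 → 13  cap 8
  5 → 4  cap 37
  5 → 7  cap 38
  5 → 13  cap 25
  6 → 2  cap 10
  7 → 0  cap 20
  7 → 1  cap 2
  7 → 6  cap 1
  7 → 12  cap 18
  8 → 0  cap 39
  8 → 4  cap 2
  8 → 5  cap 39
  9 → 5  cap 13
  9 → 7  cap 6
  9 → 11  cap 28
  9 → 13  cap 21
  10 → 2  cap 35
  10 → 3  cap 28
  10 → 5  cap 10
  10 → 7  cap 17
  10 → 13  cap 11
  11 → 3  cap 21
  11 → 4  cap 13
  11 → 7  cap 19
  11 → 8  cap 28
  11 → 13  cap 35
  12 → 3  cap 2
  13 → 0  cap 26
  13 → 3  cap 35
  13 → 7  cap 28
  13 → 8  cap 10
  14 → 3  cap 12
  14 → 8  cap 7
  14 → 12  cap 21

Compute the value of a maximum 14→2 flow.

augment #1: 14→3→1→2 bottleneck 12, total now 12
augment #2: 14→8→0→1→2 bottleneck 7, total now 19
augment #3: 14→12→3→1→2 bottleneck 2, total now 21

Maximum flow value: 21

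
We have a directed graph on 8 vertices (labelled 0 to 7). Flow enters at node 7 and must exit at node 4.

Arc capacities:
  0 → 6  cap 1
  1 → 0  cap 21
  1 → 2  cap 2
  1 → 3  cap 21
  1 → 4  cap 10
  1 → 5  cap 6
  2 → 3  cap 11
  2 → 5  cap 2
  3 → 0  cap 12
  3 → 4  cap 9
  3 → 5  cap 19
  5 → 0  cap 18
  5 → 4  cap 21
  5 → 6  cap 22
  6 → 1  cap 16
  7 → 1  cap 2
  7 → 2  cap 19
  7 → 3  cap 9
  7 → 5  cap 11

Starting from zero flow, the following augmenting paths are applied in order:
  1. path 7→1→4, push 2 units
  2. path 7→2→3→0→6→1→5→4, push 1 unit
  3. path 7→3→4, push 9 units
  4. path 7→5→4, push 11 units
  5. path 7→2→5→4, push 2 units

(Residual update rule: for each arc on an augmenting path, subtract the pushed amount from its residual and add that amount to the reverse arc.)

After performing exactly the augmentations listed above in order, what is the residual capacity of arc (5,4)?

Residual capacity of (5,4): 7

after path 1 (7→1→4, push 2): res(5,4)=21
after path 2 (7→2→3→0→6→1→5→4, push 1): res(5,4)=20
after path 3 (7→3→4, push 9): res(5,4)=20
after path 4 (7→5→4, push 11): res(5,4)=9
after path 5 (7→2→5→4, push 2): res(5,4)=7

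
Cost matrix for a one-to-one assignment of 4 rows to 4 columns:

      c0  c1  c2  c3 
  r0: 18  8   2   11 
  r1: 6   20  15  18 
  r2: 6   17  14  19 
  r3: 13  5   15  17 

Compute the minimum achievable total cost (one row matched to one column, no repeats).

optimal assignment: row0→col2 (cost 2), row1→col3 (cost 18), row2→col0 (cost 6), row3→col1 (cost 5)
total = 2 + 18 + 6 + 5 = 31

Minimum assignment cost: 31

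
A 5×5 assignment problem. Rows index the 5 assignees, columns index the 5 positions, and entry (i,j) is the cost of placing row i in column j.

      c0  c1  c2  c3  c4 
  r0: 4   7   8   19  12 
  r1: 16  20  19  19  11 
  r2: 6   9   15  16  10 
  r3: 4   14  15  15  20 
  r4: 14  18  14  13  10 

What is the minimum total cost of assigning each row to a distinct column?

optimal assignment: row0→col2 (cost 8), row1→col4 (cost 11), row2→col1 (cost 9), row3→col0 (cost 4), row4→col3 (cost 13)
total = 8 + 11 + 9 + 4 + 13 = 45

Minimum assignment cost: 45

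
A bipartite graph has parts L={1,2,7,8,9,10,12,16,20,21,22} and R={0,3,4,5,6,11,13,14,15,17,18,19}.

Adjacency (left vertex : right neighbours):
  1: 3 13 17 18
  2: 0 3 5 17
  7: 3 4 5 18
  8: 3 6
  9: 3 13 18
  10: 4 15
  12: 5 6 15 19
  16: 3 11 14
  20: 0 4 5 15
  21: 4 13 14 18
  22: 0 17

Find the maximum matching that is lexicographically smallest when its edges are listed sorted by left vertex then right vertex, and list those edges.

|M| = 11 (so the lex-smallest maximum matching has 11 edges)
process left vertices in ascending order; for each, take the smallest-labelled available neighbour that still permits 11 edges overall, or leave it unmatched if none does
lex-smallest matching: {1-3, 2-0, 7-4, 8-6, 9-13, 10-15, 12-19, 16-11, 20-5, 21-14, 22-17}

Lex-smallest maximum matching: {(1,3), (2,0), (7,4), (8,6), (9,13), (10,15), (12,19), (16,11), (20,5), (21,14), (22,17)}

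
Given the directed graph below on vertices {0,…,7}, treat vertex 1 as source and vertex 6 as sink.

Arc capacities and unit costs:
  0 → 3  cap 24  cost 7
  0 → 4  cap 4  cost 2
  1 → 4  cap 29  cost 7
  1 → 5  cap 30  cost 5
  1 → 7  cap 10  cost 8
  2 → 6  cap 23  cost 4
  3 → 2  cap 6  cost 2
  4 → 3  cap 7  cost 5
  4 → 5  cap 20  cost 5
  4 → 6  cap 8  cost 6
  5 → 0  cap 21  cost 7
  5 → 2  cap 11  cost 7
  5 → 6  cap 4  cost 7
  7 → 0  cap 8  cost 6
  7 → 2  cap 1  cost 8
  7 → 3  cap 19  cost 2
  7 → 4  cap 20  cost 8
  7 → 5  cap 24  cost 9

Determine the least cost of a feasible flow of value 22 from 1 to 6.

Minimum cost for 22 units: 312

shortest-cost path #1: 1→5→6 push 4 @ unit cost 12 (adds 48)
shortest-cost path #2: 1→4→6 push 8 @ unit cost 13 (adds 104)
shortest-cost path #3: 1→5→2→6 push 10 @ unit cost 16 (adds 160)
total cost = 312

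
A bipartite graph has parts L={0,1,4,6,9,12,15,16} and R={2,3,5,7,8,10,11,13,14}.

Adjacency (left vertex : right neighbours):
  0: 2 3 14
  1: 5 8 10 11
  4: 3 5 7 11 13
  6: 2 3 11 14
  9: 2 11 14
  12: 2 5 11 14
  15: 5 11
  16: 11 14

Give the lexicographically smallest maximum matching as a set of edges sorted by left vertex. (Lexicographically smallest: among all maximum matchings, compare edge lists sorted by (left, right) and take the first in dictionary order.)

Lex-smallest maximum matching: {(0,2), (1,8), (4,7), (6,3), (9,11), (12,5), (16,14)}

|M| = 7 (so the lex-smallest maximum matching has 7 edges)
process left vertices in ascending order; for each, take the smallest-labelled available neighbour that still permits 7 edges overall, or leave it unmatched if none does
lex-smallest matching: {0-2, 1-8, 4-7, 6-3, 9-11, 12-5, 16-14}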